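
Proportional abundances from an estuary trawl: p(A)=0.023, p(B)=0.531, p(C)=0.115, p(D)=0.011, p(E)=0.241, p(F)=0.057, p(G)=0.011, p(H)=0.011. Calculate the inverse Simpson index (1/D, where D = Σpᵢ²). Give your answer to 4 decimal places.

D = 0.023² + 0.531² + 0.115² + 0.011² + 0.241² + 0.057² + 0.011² + 0.011² = 0.0005290 + 0.2819610 + 0.0132250 + 0.0001210 + 0.0580810 + 0.0032490 + 0.0001210 + 0.0001210 = 0.3574080 (working shown to 7 dp, full precision carried).
So 1/D = 2.797923, i.e. 2.7979 to 4 decimal places.

2.7979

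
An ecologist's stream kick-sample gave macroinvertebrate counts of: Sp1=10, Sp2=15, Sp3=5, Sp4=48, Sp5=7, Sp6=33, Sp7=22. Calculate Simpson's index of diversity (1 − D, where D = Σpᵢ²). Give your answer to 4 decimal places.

Total N = 10+15+5+48+7+33+22 = 140, so the proportions are 0.071429, 0.107143, 0.035714, 0.342857, 0.05, 0.235714, 0.157143 (working shown to 6 dp, full precision carried).
D = 0.071429² + 0.107143² + 0.035714² + 0.342857² + 0.05² + 0.235714² + 0.157143² = 0.005102 + 0.011480 + 0.001276 + 0.117551 + 0.002500 + 0.055561 + 0.024694 = 0.218163.
So 1 − D = 0.781837, i.e. 0.7818 to 4 decimal places.

0.7818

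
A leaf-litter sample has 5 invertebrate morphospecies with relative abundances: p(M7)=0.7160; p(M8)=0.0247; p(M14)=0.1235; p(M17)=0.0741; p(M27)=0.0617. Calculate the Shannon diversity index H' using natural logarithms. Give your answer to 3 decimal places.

Each pᵢ ln pᵢ term (working shown to 5 dp, full precision carried): 0.716×(-0.33408)=-0.23920, 0.0247×(-3.70095)=-0.09141, 0.1235×(-2.09151)=-0.25830, 0.0741×(-2.60234)=-0.19283, 0.0617×(-2.78547)=-0.17186.
Sum = -0.95361, so H' = 0.954.

0.954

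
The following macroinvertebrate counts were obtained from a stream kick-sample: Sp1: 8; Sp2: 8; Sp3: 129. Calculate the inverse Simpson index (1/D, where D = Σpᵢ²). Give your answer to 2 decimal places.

Total N = 8+8+129 = 145, so the proportions are 0.05517, 0.05517, 0.88966 (working shown to 5 dp, full precision carried).
D = 0.05517² + 0.05517² + 0.88966² = 0.00304 + 0.00304 + 0.79149 = 0.79757.
So 1/D = 1.2538, i.e. 1.25 to 2 decimal places.

1.25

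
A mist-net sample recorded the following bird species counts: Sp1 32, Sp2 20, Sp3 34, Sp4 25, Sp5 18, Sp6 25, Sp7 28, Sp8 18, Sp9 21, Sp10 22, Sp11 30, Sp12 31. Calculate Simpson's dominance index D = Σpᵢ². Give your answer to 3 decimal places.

0.087

Total N = 32+20+34+25+18+25+28+18+21+22+30+31 = 304, so the proportions are 0.10526, 0.06579, 0.11184, 0.08224, 0.05921, 0.08224, 0.09211, 0.05921, 0.06908, 0.07237, 0.09868, 0.10197 (working shown to 5 dp, full precision carried).
D = 0.10526² + 0.06579² + 0.11184² + 0.08224² + 0.05921² + 0.08224² + 0.09211² + 0.05921² + 0.06908² + 0.07237² + 0.09868² + 0.10197² = 0.01108 + 0.00433 + 0.01251 + 0.00676 + 0.00351 + 0.00676 + 0.00848 + 0.00351 + 0.00477 + 0.00524 + 0.00974 + 0.01040 = 0.08708.
To 3 decimal places, D = 0.087.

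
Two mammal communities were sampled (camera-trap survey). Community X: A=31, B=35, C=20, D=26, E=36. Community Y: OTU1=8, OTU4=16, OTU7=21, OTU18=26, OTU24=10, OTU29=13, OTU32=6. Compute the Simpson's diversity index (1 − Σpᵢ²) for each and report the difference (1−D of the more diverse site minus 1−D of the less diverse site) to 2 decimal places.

0.03

Community X: N=148, proportions 0.2095, 0.2365, 0.1351, 0.1757, 0.2432, giving 1−D = 0.7919 (working shown to 4 dp, full precision carried).
Community Y: N=100, proportions 0.08, 0.16, 0.21, 0.26, 0.1, 0.13, 0.06, giving 1−D = 0.8258.
Difference = |0.7919 − 0.8258| = 0.0339, i.e. 0.03 to 2 decimal places.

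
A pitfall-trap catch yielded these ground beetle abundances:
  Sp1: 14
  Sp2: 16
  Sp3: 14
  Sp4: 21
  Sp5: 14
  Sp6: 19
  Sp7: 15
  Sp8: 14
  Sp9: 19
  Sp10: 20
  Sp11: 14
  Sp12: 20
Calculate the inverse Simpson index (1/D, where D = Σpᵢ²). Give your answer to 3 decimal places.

11.682

Total N = 14+16+14+21+14+19+15+14+19+20+14+20 = 200, so the proportions are 0.07, 0.08, 0.07, 0.105, 0.07, 0.095, 0.075, 0.07, 0.095, 0.1, 0.07, 0.1 (working shown to 8 dp, full precision carried).
D = 0.07² + 0.08² + 0.07² + 0.105² + 0.07² + 0.095² + 0.075² + 0.07² + 0.095² + 0.1² + 0.07² + 0.1² = 0.00490000 + 0.00640000 + 0.00490000 + 0.01102500 + 0.00490000 + 0.00902500 + 0.00562500 + 0.00490000 + 0.00902500 + 0.01000000 + 0.00490000 + 0.01000000 = 0.08560000.
So 1/D = 11.68224, i.e. 11.682 to 3 decimal places.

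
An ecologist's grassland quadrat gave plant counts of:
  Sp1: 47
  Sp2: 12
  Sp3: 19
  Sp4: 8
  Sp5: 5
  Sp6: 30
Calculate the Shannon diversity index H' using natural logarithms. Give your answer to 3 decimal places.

Total N = 47+12+19+8+5+30 = 121, so the proportions are 0.38843, 0.09917, 0.15702, 0.06612, 0.04132, 0.24793 (working shown to 5 dp, full precision carried).
Each pᵢ ln pᵢ term: 0.38843×(-0.94564)=-0.36732, 0.09917×(-2.31088)=-0.22918, 0.15702×(-1.85135)=-0.29071, 0.06612×(-2.71635)=-0.17959, 0.04132×(-3.18635)=-0.13167, 0.24793×(-1.39459)=-0.34577.
Sum = -1.54423, so H' = 1.544.

1.544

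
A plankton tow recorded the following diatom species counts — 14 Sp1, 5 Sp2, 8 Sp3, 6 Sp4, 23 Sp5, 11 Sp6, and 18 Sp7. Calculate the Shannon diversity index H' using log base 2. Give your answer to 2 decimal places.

Total N = 14+5+8+6+23+11+18 = 85, so the proportions are 0.1647, 0.0588, 0.0941, 0.0706, 0.2706, 0.1294, 0.2118 (working shown to 4 dp, full precision carried).
Each pᵢ log₂ pᵢ term: 0.1647×(-2.6020)=-0.4286, 0.0588×(-4.0875)=-0.2404, 0.0941×(-3.4094)=-0.3209, 0.0706×(-3.8244)=-0.2700, 0.2706×(-1.8858)=-0.5103, 0.1294×(-2.9500)=-0.3818, 0.2118×(-2.2395)=-0.4742.
Sum = -2.6261, so H' = 2.63.

2.63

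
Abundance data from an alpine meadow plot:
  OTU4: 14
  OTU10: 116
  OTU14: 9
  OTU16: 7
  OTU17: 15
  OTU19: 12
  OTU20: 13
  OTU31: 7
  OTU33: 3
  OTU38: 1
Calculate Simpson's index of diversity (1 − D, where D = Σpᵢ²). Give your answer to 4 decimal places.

0.6295

Total N = 14+116+9+7+15+12+13+7+3+1 = 197, so the proportions are 0.071066, 0.588832, 0.045685, 0.035533, 0.076142, 0.060914, 0.06599, 0.035533, 0.015228, 0.005076 (working shown to 6 dp, full precision carried).
D = 0.071066² + 0.588832² + 0.045685² + 0.035533² + 0.076142² + 0.060914² + 0.06599² + 0.035533² + 0.015228² + 0.005076² = 0.005050 + 0.346724 + 0.002087 + 0.001263 + 0.005798 + 0.003710 + 0.004355 + 0.001263 + 0.000232 + 0.000026 = 0.370507.
So 1 − D = 0.629493, i.e. 0.6295 to 4 decimal places.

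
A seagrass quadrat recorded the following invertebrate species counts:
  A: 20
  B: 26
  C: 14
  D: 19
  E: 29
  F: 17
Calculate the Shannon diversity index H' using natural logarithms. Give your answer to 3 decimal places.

1.762

Total N = 20+26+14+19+29+17 = 125, so the proportions are 0.16, 0.208, 0.112, 0.152, 0.232, 0.136 (working shown to 5 dp, full precision carried).
Each pᵢ ln pᵢ term: 0.16×(-1.83258)=-0.29321, 0.208×(-1.57022)=-0.32661, 0.112×(-2.18926)=-0.24520, 0.152×(-1.88387)=-0.28635, 0.232×(-1.46102)=-0.33896, 0.136×(-1.99510)=-0.27133.
Sum = -1.76165, so H' = 1.762.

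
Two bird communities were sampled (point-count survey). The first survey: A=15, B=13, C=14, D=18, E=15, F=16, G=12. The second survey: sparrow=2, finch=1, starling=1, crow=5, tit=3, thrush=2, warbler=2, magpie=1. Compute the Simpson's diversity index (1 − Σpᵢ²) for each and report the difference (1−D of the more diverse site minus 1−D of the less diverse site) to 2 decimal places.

0.02

The first survey: N=103, proportions 0.1456, 0.1262, 0.1359, 0.1748, 0.1456, 0.1553, 0.1165, giving 1−D = 0.8549 (working shown to 4 dp, full precision carried).
The second survey: N=17, proportions 0.1176, 0.0588, 0.0588, 0.2941, 0.1765, 0.1176, 0.1176, 0.0588, giving 1−D = 0.8304.
Difference = |0.8549 − 0.8304| = 0.0245, i.e. 0.02 to 2 decimal places.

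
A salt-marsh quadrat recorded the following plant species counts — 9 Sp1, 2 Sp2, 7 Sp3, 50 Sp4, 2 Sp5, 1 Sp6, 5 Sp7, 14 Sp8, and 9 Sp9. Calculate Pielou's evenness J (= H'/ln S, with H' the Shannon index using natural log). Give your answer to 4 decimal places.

Total N = 9+2+7+50+2+1+5+14+9 = 99, so the proportions are 0.090909, 0.020202, 0.070707, 0.505051, 0.020202, 0.010101, 0.050505, 0.141414, 0.090909 (working shown to 6 dp, full precision carried).
H' = −Σ pᵢ ln pᵢ = −((-0.217990) + (-0.078828) + (-0.187318) + (-0.344998) + (-0.078828) + (-0.046415) + (-0.150792) + (-0.276615) + (-0.217990)) = 1.599775.
With S = 9 species, ln S = 2.197225, so J = 1.599775/2.197225 = 0.728089, i.e. 0.7281 to 4 decimal places.

0.7281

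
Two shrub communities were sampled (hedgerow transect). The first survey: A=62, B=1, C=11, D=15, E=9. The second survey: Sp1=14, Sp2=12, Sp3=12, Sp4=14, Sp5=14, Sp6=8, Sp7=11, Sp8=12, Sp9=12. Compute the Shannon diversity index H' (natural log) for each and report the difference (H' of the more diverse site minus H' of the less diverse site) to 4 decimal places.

The first survey: N=98, proportions 0.6326531, 0.0102041, 0.1122449, 0.1530612, 0.0918367, giving H' = 1.0884884 (working shown to 7 dp, full precision carried).
The second survey: N=109, proportions 0.1284404, 0.1100917, 0.1100917, 0.1284404, 0.1284404, 0.0733945, 0.1009174, 0.1100917, 0.1100917, giving H' = 2.1855836.
Difference = |1.0884884 − 2.1855836| = 1.0970952, i.e. 1.0971 to 4 decimal places.

1.0971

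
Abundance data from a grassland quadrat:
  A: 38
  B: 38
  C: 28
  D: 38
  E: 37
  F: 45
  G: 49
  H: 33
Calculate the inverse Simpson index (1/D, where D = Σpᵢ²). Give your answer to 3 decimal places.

Total N = 38+38+28+38+37+45+49+33 = 306, so the proportions are 0.124183, 0.124183, 0.0915033, 0.124183, 0.120915, 0.1470588, 0.1601307, 0.1078431 (working shown to 7 dp, full precision carried).
D = 0.124183² + 0.124183² + 0.0915033² + 0.124183² + 0.120915² + 0.1470588² + 0.1601307² + 0.1078431² = 0.0154214 + 0.0154214 + 0.0083728 + 0.0154214 + 0.0146204 + 0.0216263 + 0.0256418 + 0.0116301 = 0.1281558.
So 1/D = 7.80300, i.e. 7.803 to 3 decimal places.

7.803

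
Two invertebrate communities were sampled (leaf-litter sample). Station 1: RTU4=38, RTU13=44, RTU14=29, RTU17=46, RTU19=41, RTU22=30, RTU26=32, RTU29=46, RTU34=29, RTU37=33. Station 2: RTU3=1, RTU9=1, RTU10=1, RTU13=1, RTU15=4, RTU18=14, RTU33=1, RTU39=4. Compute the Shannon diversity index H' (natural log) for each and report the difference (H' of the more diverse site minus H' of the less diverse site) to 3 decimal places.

0.770

Station 1: N=368, proportions 0.10326, 0.11957, 0.0788, 0.125, 0.11141, 0.08152, 0.08696, 0.125, 0.0788, 0.08967, giving H' = 2.28620 (working shown to 5 dp, full precision carried).
Station 2: N=27, proportions 0.03704, 0.03704, 0.03704, 0.03704, 0.14815, 0.51852, 0.03704, 0.14815, giving H' = 1.51668.
Difference = |2.28620 − 1.51668| = 0.76952, i.e. 0.770 to 3 decimal places.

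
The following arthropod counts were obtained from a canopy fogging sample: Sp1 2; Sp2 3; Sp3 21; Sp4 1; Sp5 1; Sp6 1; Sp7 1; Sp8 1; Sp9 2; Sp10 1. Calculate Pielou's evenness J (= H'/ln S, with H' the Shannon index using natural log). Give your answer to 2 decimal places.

0.64

Total N = 2+3+21+1+1+1+1+1+2+1 = 34, so the proportions are 0.0588, 0.0882, 0.6176, 0.0294, 0.0294, 0.0294, 0.0294, 0.0294, 0.0588, 0.0294 (working shown to 4 dp, full precision carried).
H' = −Σ pᵢ ln pᵢ = −((-0.1667) + (-0.2142) + (-0.2976) + (-0.1037) + (-0.1037) + (-0.1037) + (-0.1037) + (-0.1037) + (-0.1667) + (-0.1037)) = 1.4674.
With S = 10 species, ln S = 2.3026, so J = 1.4674/2.3026 = 0.6373, i.e. 0.64 to 2 decimal places.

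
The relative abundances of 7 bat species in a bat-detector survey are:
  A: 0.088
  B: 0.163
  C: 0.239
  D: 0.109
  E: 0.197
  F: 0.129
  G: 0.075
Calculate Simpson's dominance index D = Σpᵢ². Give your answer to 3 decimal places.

D = 0.088² + 0.163² + 0.239² + 0.109² + 0.197² + 0.129² + 0.075² = 0.00774 + 0.02657 + 0.05712 + 0.01188 + 0.03881 + 0.01664 + 0.00562 = 0.16439 (working shown to 5 dp, full precision carried).
To 3 decimal places, D = 0.164.

0.164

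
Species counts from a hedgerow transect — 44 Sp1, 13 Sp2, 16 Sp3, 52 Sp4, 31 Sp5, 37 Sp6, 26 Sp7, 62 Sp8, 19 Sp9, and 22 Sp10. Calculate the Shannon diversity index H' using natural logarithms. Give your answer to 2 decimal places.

Total N = 44+13+16+52+31+37+26+62+19+22 = 322, so the proportions are 0.1366, 0.0404, 0.0497, 0.1615, 0.0963, 0.1149, 0.0807, 0.1925, 0.059, 0.0683 (working shown to 4 dp, full precision carried).
Each pᵢ ln pᵢ term: 0.1366×(-1.9904)=-0.2720, 0.0404×(-3.2096)=-0.1296, 0.0497×(-3.0020)=-0.1492, 0.1615×(-1.8233)=-0.2944, 0.0963×(-2.3406)=-0.2253, 0.1149×(-2.1636)=-0.2486, 0.0807×(-2.5165)=-0.2032, 0.1925×(-1.6474)=-0.3172, 0.059×(-2.8301)=-0.1670, 0.0683×(-2.6835)=-0.1833.
Sum = -2.1899, so H' = 2.19.

2.19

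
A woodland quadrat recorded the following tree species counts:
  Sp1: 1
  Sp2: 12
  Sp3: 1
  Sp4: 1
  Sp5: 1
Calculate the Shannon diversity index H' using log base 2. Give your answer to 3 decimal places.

1.311

Total N = 1+12+1+1+1 = 16, so the proportions are 0.0625, 0.75, 0.0625, 0.0625, 0.0625 (working shown to 5 dp, full precision carried).
Each pᵢ log₂ pᵢ term: 0.0625×(-4.00000)=-0.25000, 0.75×(-0.41504)=-0.31128, 0.0625×(-4.00000)=-0.25000, 0.0625×(-4.00000)=-0.25000, 0.0625×(-4.00000)=-0.25000.
Sum = -1.31128, so H' = 1.311.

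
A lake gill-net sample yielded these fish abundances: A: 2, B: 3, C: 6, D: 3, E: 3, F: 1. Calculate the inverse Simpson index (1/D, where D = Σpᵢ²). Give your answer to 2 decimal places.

Total N = 2+3+6+3+3+1 = 18, so the proportions are 0.111111, 0.166667, 0.333333, 0.166667, 0.166667, 0.055556 (working shown to 6 dp, full precision carried).
D = 0.111111² + 0.166667² + 0.333333² + 0.166667² + 0.166667² + 0.055556² = 0.012346 + 0.027778 + 0.111111 + 0.027778 + 0.027778 + 0.003086 = 0.209877.
So 1/D = 4.7647, i.e. 4.76 to 2 decimal places.

4.76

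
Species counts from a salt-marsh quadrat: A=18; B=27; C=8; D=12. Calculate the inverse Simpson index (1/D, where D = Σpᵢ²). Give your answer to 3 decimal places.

Total N = 18+27+8+12 = 65, so the proportions are 0.2769231, 0.4153846, 0.1230769, 0.1846154 (working shown to 7 dp, full precision carried).
D = 0.2769231² + 0.4153846² + 0.1230769² + 0.1846154² = 0.0766864 + 0.1725444 + 0.0151479 + 0.0340828 = 0.2984615.
So 1/D = 3.35052, i.e. 3.351 to 3 decimal places.

3.351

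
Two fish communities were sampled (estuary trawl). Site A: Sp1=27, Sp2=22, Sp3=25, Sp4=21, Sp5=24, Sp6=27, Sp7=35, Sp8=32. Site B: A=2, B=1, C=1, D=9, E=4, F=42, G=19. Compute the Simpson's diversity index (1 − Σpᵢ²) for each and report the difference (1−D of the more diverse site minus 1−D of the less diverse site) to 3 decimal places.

0.238

Site A: N=213, proportions 0.12676, 0.10329, 0.11737, 0.09859, 0.11268, 0.12676, 0.16432, 0.15023, giving 1−D = 0.87143 (working shown to 5 dp, full precision carried).
Site B: N=78, proportions 0.02564, 0.01282, 0.01282, 0.11538, 0.05128, 0.53846, 0.24359, giving 1−D = 0.63379.
Difference = |0.87143 − 0.63379| = 0.23764, i.e. 0.238 to 3 decimal places.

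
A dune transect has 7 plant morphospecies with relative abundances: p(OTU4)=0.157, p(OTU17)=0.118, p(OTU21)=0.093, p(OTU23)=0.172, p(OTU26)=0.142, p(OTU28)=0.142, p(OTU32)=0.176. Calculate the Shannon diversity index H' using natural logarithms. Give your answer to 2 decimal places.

1.93

Each pᵢ ln pᵢ term (working shown to 4 dp, full precision carried): 0.157×(-1.8515)=-0.2907, 0.118×(-2.1371)=-0.2522, 0.093×(-2.3752)=-0.2209, 0.172×(-1.7603)=-0.3028, 0.142×(-1.9519)=-0.2772, 0.142×(-1.9519)=-0.2772, 0.176×(-1.7373)=-0.3058.
Sum = -1.9266, so H' = 1.93.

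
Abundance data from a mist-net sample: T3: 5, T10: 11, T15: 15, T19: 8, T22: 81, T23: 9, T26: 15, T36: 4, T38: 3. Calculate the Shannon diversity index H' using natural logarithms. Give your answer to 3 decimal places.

1.594

Total N = 5+11+15+8+81+9+15+4+3 = 151, so the proportions are 0.03311, 0.07285, 0.09934, 0.05298, 0.53642, 0.0596, 0.09934, 0.02649, 0.01987 (working shown to 5 dp, full precision carried).
Each pᵢ ln pᵢ term: 0.03311×(-3.40784)=-0.11284, 0.07285×(-2.61938)=-0.19082, 0.09934×(-2.30923)=-0.22939, 0.05298×(-2.93784)=-0.15565, 0.53642×(-0.62283)=-0.33410, 0.0596×(-2.82006)=-0.16808, 0.09934×(-2.30923)=-0.22939, 0.02649×(-3.63099)=-0.09619, 0.01987×(-3.91867)=-0.07785.
Sum = -1.59432, so H' = 1.594.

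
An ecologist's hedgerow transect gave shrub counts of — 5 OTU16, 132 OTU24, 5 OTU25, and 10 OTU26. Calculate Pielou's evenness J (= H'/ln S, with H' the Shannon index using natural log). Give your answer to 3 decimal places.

0.380

Total N = 5+132+5+10 = 152, so the proportions are 0.03289, 0.86842, 0.03289, 0.06579 (working shown to 5 dp, full precision carried).
H' = −Σ pᵢ ln pᵢ = −((-0.11232) + (-0.12252) + (-0.11232) + (-0.17903)) = 0.52618.
With S = 4 species, ln S = 1.38629, so J = 0.52618/1.38629 = 0.37956, i.e. 0.380 to 3 decimal places.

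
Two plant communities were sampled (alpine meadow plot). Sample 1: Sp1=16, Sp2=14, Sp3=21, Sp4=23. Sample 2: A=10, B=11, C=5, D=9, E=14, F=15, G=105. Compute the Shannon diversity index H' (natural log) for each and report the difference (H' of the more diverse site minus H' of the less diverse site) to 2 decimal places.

Sample 1: N=74, proportions 0.2162, 0.1892, 0.2838, 0.3108, giving H' = 1.3668 (working shown to 4 dp, full precision carried).
Sample 2: N=169, proportions 0.0592, 0.0651, 0.0296, 0.0533, 0.0828, 0.0888, 0.6213, giving H' = 1.3225.
Difference = |1.3668 − 1.3225| = 0.0443, i.e. 0.04 to 2 decimal places.

0.04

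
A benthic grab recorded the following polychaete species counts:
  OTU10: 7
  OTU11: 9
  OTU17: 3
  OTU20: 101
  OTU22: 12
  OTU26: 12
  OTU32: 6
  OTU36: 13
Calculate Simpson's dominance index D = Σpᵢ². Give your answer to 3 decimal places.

0.408

Total N = 7+9+3+101+12+12+6+13 = 163, so the proportions are 0.04294, 0.05521, 0.0184, 0.61963, 0.07362, 0.07362, 0.03681, 0.07975 (working shown to 5 dp, full precision carried).
D = 0.04294² + 0.05521² + 0.0184² + 0.61963² + 0.07362² + 0.07362² + 0.03681² + 0.07975² = 0.00184 + 0.00305 + 0.00034 + 0.38394 + 0.00542 + 0.00542 + 0.00135 + 0.00636 = 0.40773.
To 3 decimal places, D = 0.408.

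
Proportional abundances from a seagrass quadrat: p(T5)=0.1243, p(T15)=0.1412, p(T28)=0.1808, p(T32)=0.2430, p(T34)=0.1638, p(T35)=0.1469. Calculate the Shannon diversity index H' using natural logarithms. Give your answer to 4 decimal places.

Each pᵢ ln pᵢ term (working shown to 6 dp, full precision carried): 0.1243×(-2.085057)=-0.259173, 0.1412×(-1.957578)=-0.276410, 0.1808×(-1.710364)=-0.309234, 0.243×(-1.414694)=-0.343771, 0.1638×(-1.809109)=-0.296332, 0.1469×(-1.918003)=-0.281755.
Sum = -1.766674, so H' = 1.7667.

1.7667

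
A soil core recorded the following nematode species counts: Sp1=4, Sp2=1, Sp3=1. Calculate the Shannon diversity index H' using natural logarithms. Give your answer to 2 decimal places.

Total N = 4+1+1 = 6, so the proportions are 0.6667, 0.1667, 0.1667 (working shown to 4 dp, full precision carried).
Each pᵢ ln pᵢ term: 0.6667×(-0.4055)=-0.2703, 0.1667×(-1.7918)=-0.2986, 0.1667×(-1.7918)=-0.2986.
Sum = -0.8676, so H' = 0.87.

0.87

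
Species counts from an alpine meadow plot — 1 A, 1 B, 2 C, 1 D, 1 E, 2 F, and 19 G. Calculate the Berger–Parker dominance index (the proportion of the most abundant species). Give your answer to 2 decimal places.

Total N = 1+1+2+1+1+2+19 = 27, so the proportions are 0.037, 0.037, 0.0741, 0.037, 0.037, 0.0741, 0.7037 (working shown to 4 dp, full precision carried).
The largest proportion is 0.7037, i.e. d = 0.70 to 2 decimal places.

0.70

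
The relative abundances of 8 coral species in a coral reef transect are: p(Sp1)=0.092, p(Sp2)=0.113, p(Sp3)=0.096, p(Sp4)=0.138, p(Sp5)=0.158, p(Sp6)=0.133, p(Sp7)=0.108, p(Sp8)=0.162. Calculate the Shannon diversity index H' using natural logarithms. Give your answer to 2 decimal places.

Each pᵢ ln pᵢ term (working shown to 4 dp, full precision carried): 0.092×(-2.3860)=-0.2195, 0.113×(-2.1804)=-0.2464, 0.096×(-2.3434)=-0.2250, 0.138×(-1.9805)=-0.2733, 0.158×(-1.8452)=-0.2915, 0.133×(-2.0174)=-0.2683, 0.108×(-2.2256)=-0.2404, 0.162×(-1.8202)=-0.2949.
Sum = -2.0593, so H' = 2.06.

2.06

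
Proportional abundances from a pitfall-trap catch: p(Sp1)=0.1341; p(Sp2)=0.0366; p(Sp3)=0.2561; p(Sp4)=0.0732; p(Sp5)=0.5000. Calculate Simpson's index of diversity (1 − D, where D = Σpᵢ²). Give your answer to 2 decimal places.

0.66

D = 0.1341² + 0.0366² + 0.2561² + 0.0732² + 0.5² = 0.0180 + 0.0013 + 0.0656 + 0.0054 + 0.2500 = 0.3403 (working shown to 4 dp, full precision carried).
So 1 − D = 0.6597, i.e. 0.66 to 2 decimal places.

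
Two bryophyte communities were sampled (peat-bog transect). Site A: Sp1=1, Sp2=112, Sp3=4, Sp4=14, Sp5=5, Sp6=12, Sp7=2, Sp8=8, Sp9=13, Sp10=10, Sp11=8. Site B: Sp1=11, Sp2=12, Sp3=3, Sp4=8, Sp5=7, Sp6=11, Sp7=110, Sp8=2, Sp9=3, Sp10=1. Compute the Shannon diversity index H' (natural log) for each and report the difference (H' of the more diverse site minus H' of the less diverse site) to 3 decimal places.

Site A: N=189, proportions 0.00529, 0.59259, 0.02116, 0.07407, 0.02646, 0.06349, 0.01058, 0.04233, 0.06878, 0.05291, 0.04233, giving H' = 1.53880 (working shown to 5 dp, full precision carried).
Site B: N=168, proportions 0.06548, 0.07143, 0.01786, 0.04762, 0.04167, 0.06548, 0.65476, 0.0119, 0.01786, 0.00595, giving H' = 1.32718.
Difference = |1.53880 − 1.32718| = 0.21162, i.e. 0.212 to 3 decimal places.

0.212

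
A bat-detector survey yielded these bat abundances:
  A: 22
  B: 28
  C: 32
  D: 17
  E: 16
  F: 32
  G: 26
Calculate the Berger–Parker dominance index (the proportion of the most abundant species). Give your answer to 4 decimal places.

0.1850

Total N = 22+28+32+17+16+32+26 = 173, so the proportions are 0.127168, 0.16185, 0.184971, 0.098266, 0.092486, 0.184971, 0.150289 (working shown to 6 dp, full precision carried).
The largest proportion is 0.184971, i.e. d = 0.1850 to 4 decimal places.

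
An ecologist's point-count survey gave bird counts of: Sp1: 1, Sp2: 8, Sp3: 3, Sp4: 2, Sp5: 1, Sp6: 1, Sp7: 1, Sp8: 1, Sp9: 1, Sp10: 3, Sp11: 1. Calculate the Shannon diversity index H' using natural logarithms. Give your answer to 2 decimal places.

Total N = 1+8+3+2+1+1+1+1+1+3+1 = 23, so the proportions are 0.0435, 0.3478, 0.1304, 0.087, 0.0435, 0.0435, 0.0435, 0.0435, 0.0435, 0.1304, 0.0435 (working shown to 4 dp, full precision carried).
Each pᵢ ln pᵢ term: 0.0435×(-3.1355)=-0.1363, 0.3478×(-1.0561)=-0.3673, 0.1304×(-2.0369)=-0.2657, 0.087×(-2.4423)=-0.2124, 0.0435×(-3.1355)=-0.1363, 0.0435×(-3.1355)=-0.1363, 0.0435×(-3.1355)=-0.1363, 0.0435×(-3.1355)=-0.1363, 0.0435×(-3.1355)=-0.1363, 0.1304×(-2.0369)=-0.2657, 0.0435×(-3.1355)=-0.1363.
Sum = -2.0653, so H' = 2.07.

2.07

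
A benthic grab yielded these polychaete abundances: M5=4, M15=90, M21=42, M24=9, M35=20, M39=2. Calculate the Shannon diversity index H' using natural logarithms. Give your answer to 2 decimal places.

1.23

Total N = 4+90+42+9+20+2 = 167, so the proportions are 0.024, 0.5389, 0.2515, 0.0539, 0.1198, 0.012 (working shown to 4 dp, full precision carried).
Each pᵢ ln pᵢ term: 0.024×(-3.7317)=-0.0894, 0.5389×(-0.6182)=-0.3332, 0.2515×(-1.3803)=-0.3471, 0.0539×(-2.9208)=-0.1574, 0.1198×(-2.1223)=-0.2542, 0.012×(-4.4248)=-0.0530.
Sum = -1.2342, so H' = 1.23.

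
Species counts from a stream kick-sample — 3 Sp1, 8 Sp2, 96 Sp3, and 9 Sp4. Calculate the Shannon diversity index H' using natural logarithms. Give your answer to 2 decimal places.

Total N = 3+8+96+9 = 116, so the proportions are 0.0259, 0.069, 0.8276, 0.0776 (working shown to 4 dp, full precision carried).
Each pᵢ ln pᵢ term: 0.0259×(-3.6550)=-0.0945, 0.069×(-2.6741)=-0.1844, 0.8276×(-0.1892)=-0.1566, 0.0776×(-2.5564)=-0.1983.
Sum = -0.6339, so H' = 0.63.

0.63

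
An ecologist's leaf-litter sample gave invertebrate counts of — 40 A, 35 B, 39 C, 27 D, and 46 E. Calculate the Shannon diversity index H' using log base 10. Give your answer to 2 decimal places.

Total N = 40+35+39+27+46 = 187, so the proportions are 0.2139, 0.1872, 0.2086, 0.1444, 0.246 (working shown to 4 dp, full precision carried).
Each pᵢ log₁₀ pᵢ term: 0.2139×(-0.6698)=-0.1433, 0.1872×(-0.7278)=-0.1362, 0.2086×(-0.6808)=-0.1420, 0.1444×(-0.8405)=-0.1214, 0.246×(-0.6091)=-0.1498.
Sum = -0.6926, so H' = 0.69.

0.69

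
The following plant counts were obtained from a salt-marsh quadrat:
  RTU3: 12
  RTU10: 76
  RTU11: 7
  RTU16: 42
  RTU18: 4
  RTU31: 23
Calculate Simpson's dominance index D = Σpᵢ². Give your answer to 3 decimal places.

Total N = 12+76+7+42+4+23 = 164, so the proportions are 0.07317, 0.46341, 0.04268, 0.2561, 0.02439, 0.14024 (working shown to 5 dp, full precision carried).
D = 0.07317² + 0.46341² + 0.04268² + 0.2561² + 0.02439² + 0.14024² = 0.00535 + 0.21475 + 0.00182 + 0.06559 + 0.00059 + 0.01967 = 0.30778.
To 3 decimal places, D = 0.308.

0.308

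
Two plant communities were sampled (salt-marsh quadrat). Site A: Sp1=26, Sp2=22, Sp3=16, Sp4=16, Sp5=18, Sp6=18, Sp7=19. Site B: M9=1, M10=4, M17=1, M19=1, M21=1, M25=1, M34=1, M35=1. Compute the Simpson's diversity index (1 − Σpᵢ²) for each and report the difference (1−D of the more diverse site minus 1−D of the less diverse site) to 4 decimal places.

0.0430

Site A: N=135, proportions 0.192593, 0.162963, 0.118519, 0.118519, 0.133333, 0.133333, 0.140741, giving 1−D = 0.852894 (working shown to 6 dp, full precision carried).
Site B: N=11, proportions 0.090909, 0.363636, 0.090909, 0.090909, 0.090909, 0.090909, 0.090909, 0.090909, giving 1−D = 0.809917.
Difference = |0.852894 − 0.809917| = 0.042977, i.e. 0.0430 to 4 decimal places.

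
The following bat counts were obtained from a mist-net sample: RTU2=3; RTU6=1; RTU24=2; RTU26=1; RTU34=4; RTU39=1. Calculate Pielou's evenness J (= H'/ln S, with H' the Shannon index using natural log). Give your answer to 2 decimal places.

0.91

Total N = 3+1+2+1+4+1 = 12, so the proportions are 0.25, 0.0833, 0.1667, 0.0833, 0.3333, 0.0833 (working shown to 4 dp, full precision carried).
H' = −Σ pᵢ ln pᵢ = −((-0.3466) + (-0.2071) + (-0.2986) + (-0.2071) + (-0.3662) + (-0.2071)) = 1.6326.
With S = 6 species, ln S = 1.7918, so J = 1.6326/1.7918 = 0.9112, i.e. 0.91 to 2 decimal places.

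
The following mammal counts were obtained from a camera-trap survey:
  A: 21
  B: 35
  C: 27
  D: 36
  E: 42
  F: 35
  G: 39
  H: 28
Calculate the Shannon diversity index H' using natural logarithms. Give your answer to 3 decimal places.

2.059

Total N = 21+35+27+36+42+35+39+28 = 263, so the proportions are 0.07985, 0.13308, 0.10266, 0.13688, 0.1597, 0.13308, 0.14829, 0.10646 (working shown to 5 dp, full precision carried).
Each pᵢ ln pᵢ term: 0.07985×(-2.52763)=-0.20183, 0.13308×(-2.01681)=-0.26840, 0.10266×(-2.27632)=-0.23369, 0.13688×(-1.98864)=-0.27221, 0.1597×(-1.83448)=-0.29296, 0.13308×(-2.01681)=-0.26840, 0.14829×(-1.90859)=-0.28302, 0.10646×(-2.23995)=-0.23847.
Sum = -2.05897, so H' = 2.059.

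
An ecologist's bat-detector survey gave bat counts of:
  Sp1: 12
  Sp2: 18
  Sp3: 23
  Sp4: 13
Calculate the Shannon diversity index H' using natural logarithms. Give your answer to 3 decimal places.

1.352

Total N = 12+18+23+13 = 66, so the proportions are 0.18182, 0.27273, 0.34848, 0.19697 (working shown to 5 dp, full precision carried).
Each pᵢ ln pᵢ term: 0.18182×(-1.70475)=-0.30995, 0.27273×(-1.29928)=-0.35435, 0.34848×(-1.05416)=-0.36736, 0.19697×(-1.62471)=-0.32002.
Sum = -1.35168, so H' = 1.352.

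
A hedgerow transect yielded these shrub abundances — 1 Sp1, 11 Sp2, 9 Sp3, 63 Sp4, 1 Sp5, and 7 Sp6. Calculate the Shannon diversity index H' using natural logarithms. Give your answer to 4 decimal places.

Total N = 1+11+9+63+1+7 = 92, so the proportions are 0.01087, 0.119565, 0.097826, 0.684783, 0.01087, 0.076087 (working shown to 6 dp, full precision carried).
Each pᵢ ln pᵢ term: 0.01087×(-4.521789)=-0.049150, 0.119565×(-2.123893)=-0.253944, 0.097826×(-2.324564)=-0.227403, 0.684783×(-0.378654)=-0.259296, 0.01087×(-4.521789)=-0.049150, 0.076087×(-2.575878)=-0.195991.
Sum = -1.034933, so H' = 1.0349.

1.0349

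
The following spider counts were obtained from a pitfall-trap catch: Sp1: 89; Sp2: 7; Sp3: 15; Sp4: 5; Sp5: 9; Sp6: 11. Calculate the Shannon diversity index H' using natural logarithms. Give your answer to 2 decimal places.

1.18

Total N = 89+7+15+5+9+11 = 136, so the proportions are 0.6544, 0.0515, 0.1103, 0.0368, 0.0662, 0.0809 (working shown to 4 dp, full precision carried).
Each pᵢ ln pᵢ term: 0.6544×(-0.4240)=-0.2775, 0.0515×(-2.9667)=-0.1527, 0.1103×(-2.2046)=-0.2432, 0.0368×(-3.3032)=-0.1214, 0.0662×(-2.7154)=-0.1797, 0.0809×(-2.5148)=-0.2034.
Sum = -1.1779, so H' = 1.18.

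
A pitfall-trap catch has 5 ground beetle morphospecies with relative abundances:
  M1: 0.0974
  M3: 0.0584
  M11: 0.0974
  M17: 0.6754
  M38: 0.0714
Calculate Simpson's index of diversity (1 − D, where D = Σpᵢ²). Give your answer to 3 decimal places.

D = 0.0974² + 0.0584² + 0.0974² + 0.6754² + 0.0714² = 0.00949 + 0.00341 + 0.00949 + 0.45617 + 0.00510 = 0.48365 (working shown to 5 dp, full precision carried).
So 1 − D = 0.51635, i.e. 0.516 to 3 decimal places.

0.516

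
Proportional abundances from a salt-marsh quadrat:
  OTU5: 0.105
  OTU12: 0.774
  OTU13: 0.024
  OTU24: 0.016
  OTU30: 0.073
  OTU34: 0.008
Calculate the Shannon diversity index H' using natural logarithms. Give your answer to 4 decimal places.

Each pᵢ ln pᵢ term (working shown to 6 dp, full precision carried): 0.105×(-2.253795)=-0.236648, 0.774×(-0.256183)=-0.198286, 0.024×(-3.729701)=-0.089513, 0.016×(-4.135167)=-0.066163, 0.073×(-2.617296)=-0.191063, 0.008×(-4.828314)=-0.038627.
Sum = -0.820299, so H' = 0.8203.

0.8203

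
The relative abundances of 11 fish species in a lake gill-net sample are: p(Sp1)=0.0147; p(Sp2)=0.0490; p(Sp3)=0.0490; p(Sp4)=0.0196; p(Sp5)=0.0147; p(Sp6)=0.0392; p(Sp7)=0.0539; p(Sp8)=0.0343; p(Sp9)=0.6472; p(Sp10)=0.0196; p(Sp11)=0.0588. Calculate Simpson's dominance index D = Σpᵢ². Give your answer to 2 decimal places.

0.43

D = 0.0147² + 0.049² + 0.049² + 0.0196² + 0.0147² + 0.0392² + 0.0539² + 0.0343² + 0.6472² + 0.0196² + 0.0588² = 0.0002 + 0.0024 + 0.0024 + 0.0004 + 0.0002 + 0.0015 + 0.0029 + 0.0012 + 0.4189 + 0.0004 + 0.0035 = 0.4339 (working shown to 4 dp, full precision carried).
To 2 decimal places, D = 0.43.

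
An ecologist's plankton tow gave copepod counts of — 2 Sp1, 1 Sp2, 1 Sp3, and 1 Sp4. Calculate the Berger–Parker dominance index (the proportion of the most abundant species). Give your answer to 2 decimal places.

0.40

Total N = 2+1+1+1 = 5, so the proportions are 0.4, 0.2, 0.2, 0.2 (working shown to 4 dp, full precision carried).
The largest proportion is 0.4, i.e. d = 0.40 to 2 decimal places.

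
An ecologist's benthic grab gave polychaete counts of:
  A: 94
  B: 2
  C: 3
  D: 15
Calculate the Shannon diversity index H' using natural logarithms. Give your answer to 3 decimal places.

Total N = 94+2+3+15 = 114, so the proportions are 0.82456, 0.01754, 0.02632, 0.13158 (working shown to 5 dp, full precision carried).
Each pᵢ ln pᵢ term: 0.82456×(-0.19290)=-0.15906, 0.01754×(-4.04305)=-0.07093, 0.02632×(-3.63759)=-0.09573, 0.13158×(-2.02815)=-0.26686.
Sum = -0.59258, so H' = 0.593.

0.593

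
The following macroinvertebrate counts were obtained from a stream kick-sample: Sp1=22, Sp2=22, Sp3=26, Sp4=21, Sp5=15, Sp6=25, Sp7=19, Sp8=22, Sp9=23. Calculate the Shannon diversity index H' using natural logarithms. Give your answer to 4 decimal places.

2.1868

Total N = 22+22+26+21+15+25+19+22+23 = 195, so the proportions are 0.112821, 0.112821, 0.133333, 0.107692, 0.076923, 0.128205, 0.097436, 0.112821, 0.117949 (working shown to 6 dp, full precision carried).
Each pᵢ ln pᵢ term: 0.112821×(-2.181957)=-0.246170, 0.112821×(-2.181957)=-0.246170, 0.133333×(-2.014903)=-0.268654, 0.107692×(-2.228477)=-0.239990, 0.076923×(-2.564949)=-0.197304, 0.128205×(-2.054124)=-0.263349, 0.097436×(-2.328561)=-0.226885, 0.112821×(-2.181957)=-0.246170, 0.117949×(-2.137505)=-0.252116.
Sum = -2.186807, so H' = 2.1868.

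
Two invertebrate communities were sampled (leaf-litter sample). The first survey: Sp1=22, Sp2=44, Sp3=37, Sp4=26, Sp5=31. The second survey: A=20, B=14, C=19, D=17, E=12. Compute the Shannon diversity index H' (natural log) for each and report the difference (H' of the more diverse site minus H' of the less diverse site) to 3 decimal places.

The first survey: N=160, proportions 0.1375, 0.275, 0.23125, 0.1625, 0.19375, giving H' = 1.579703 (working shown to 6 dp, full precision carried).
The second survey: N=82, proportions 0.243902, 0.170732, 0.231707, 0.207317, 0.146341, giving H' = 1.592216.
Difference = |1.579703 − 1.592216| = 0.012513, i.e. 0.013 to 3 decimal places.

0.013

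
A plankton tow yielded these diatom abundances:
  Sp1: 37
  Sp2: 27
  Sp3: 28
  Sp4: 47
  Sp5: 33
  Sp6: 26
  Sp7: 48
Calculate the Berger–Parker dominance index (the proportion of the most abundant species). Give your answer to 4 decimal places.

0.1951

Total N = 37+27+28+47+33+26+48 = 246, so the proportions are 0.150407, 0.109756, 0.113821, 0.191057, 0.134146, 0.105691, 0.195122 (working shown to 6 dp, full precision carried).
The largest proportion is 0.195122, i.e. d = 0.1951 to 4 decimal places.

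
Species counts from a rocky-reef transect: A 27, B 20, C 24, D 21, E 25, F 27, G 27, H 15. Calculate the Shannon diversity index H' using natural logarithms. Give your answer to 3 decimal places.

Total N = 27+20+24+21+25+27+27+15 = 186, so the proportions are 0.145161, 0.107527, 0.129032, 0.112903, 0.134409, 0.145161, 0.145161, 0.080645 (working shown to 6 dp, full precision carried).
Each pᵢ ln pᵢ term: 0.145161×(-1.929910)=-0.280148, 0.107527×(-2.230014)=-0.239786, 0.129032×(-2.047693)=-0.264218, 0.112903×(-2.181224)=-0.246267, 0.134409×(-2.006871)=-0.269741, 0.145161×(-1.929910)=-0.280148, 0.145161×(-1.929910)=-0.280148, 0.080645×(-2.517696)=-0.203040.
Sum = -2.063498, so H' = 2.063.

2.063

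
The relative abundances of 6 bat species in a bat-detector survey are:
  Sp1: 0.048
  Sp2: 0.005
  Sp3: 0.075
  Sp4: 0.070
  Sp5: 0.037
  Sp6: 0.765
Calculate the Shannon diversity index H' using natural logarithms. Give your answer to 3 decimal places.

Each pᵢ ln pᵢ term (working shown to 5 dp, full precision carried): 0.048×(-3.03655)=-0.14575, 0.005×(-5.29832)=-0.02649, 0.075×(-2.59027)=-0.19427, 0.07×(-2.65926)=-0.18615, 0.037×(-3.29684)=-0.12198, 0.765×(-0.26788)=-0.20493.
Sum = -0.87958, so H' = 0.880.

0.880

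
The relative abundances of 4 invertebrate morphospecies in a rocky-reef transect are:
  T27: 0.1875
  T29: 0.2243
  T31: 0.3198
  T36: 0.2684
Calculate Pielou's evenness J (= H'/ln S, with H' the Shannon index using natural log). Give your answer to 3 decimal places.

H' = −Σ pᵢ ln pᵢ = −((-0.31387) + (-0.33528) + (-0.36459) + (-0.35302)) = 1.36676 (working shown to 5 dp, full precision carried).
With S = 4 species, ln S = 1.38629, so J = 1.36676/1.38629 = 0.98591, i.e. 0.986 to 3 decimal places.

0.986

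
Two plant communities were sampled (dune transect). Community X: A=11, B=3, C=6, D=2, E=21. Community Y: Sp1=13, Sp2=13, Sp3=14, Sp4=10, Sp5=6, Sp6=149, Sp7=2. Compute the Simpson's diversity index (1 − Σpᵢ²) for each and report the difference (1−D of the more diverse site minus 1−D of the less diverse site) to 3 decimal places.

Community X: N=43, proportions 0.25581, 0.06977, 0.13953, 0.04651, 0.48837, giving 1−D = 0.66955 (working shown to 5 dp, full precision carried).
Community Y: N=207, proportions 0.0628, 0.0628, 0.06763, 0.04831, 0.02899, 0.71981, 0.00966, giving 1−D = 0.46615.
Difference = |0.66955 − 0.46615| = 0.20340, i.e. 0.203 to 3 decimal places.

0.203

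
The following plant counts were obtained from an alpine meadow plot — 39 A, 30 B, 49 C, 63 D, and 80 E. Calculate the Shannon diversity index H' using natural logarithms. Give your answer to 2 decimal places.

Total N = 39+30+49+63+80 = 261, so the proportions are 0.1494, 0.1149, 0.1877, 0.2414, 0.3065 (working shown to 4 dp, full precision carried).
Each pᵢ ln pᵢ term: 0.1494×(-1.9010)=-0.2841, 0.1149×(-2.1633)=-0.2487, 0.1877×(-1.6727)=-0.3140, 0.2414×(-1.4214)=-0.3431, 0.3065×(-1.1825)=-0.3625.
Sum = -1.5523, so H' = 1.55.

1.55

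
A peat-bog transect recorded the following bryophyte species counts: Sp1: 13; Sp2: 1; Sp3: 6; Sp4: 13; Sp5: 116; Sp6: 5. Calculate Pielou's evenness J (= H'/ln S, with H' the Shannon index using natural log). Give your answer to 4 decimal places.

Total N = 13+1+6+13+116+5 = 154, so the proportions are 0.084416, 0.006494, 0.038961, 0.084416, 0.753247, 0.032468 (working shown to 6 dp, full precision carried).
H' = −Σ pᵢ ln pᵢ = −((-0.208676) + (-0.032707) + (-0.126436) + (-0.208676) + (-0.213442) + (-0.111283)) = 0.901220.
With S = 6 species, ln S = 1.791759, so J = 0.901220/1.791759 = 0.502980, i.e. 0.5030 to 4 decimal places.

0.5030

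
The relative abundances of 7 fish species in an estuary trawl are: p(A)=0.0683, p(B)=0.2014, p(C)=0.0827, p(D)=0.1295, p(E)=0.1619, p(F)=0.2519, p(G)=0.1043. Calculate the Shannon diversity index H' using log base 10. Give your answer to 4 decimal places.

Each pᵢ log₁₀ pᵢ term (working shown to 6 dp, full precision carried): 0.0683×(-1.165579)=-0.079609, 0.2014×(-0.695941)=-0.140162, 0.0827×(-1.082494)=-0.089522, 0.1295×(-0.887730)=-0.114961, 0.1619×(-0.790753)=-0.128023, 0.2519×(-0.598772)=-0.150831, 0.1043×(-0.981716)=-0.102393.
Sum = -0.805501, so H' = 0.8055.

0.8055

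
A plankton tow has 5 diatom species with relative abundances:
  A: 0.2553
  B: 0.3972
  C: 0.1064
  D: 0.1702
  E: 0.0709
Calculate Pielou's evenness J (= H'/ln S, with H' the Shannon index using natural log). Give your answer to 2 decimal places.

H' = −Σ pᵢ ln pᵢ = −((-0.3486) + (-0.3667) + (-0.2384) + (-0.3014) + (-0.1876)) = 1.4427 (working shown to 4 dp, full precision carried).
With S = 5 species, ln S = 1.6094, so J = 1.4427/1.6094 = 0.8964, i.e. 0.90 to 2 decimal places.

0.90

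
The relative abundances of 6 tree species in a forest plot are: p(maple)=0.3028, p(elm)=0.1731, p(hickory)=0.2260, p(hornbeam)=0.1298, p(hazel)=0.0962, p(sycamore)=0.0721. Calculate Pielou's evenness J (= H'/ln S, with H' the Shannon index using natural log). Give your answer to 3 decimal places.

H' = −Σ pᵢ ln pᵢ = −((-0.36175) + (-0.30360) + (-0.33611) + (-0.26502) + (-0.22524) + (-0.18960)) = 1.68132 (working shown to 5 dp, full precision carried).
With S = 6 species, ln S = 1.79176, so J = 1.68132/1.79176 = 0.93836, i.e. 0.938 to 3 decimal places.

0.938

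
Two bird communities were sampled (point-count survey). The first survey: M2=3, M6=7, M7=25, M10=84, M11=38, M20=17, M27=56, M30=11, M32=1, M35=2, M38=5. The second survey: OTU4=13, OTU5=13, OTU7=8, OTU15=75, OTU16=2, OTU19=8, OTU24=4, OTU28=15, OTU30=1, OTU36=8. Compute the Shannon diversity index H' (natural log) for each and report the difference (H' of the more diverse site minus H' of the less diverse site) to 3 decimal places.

The first survey: N=249, proportions 0.012048, 0.028112, 0.100402, 0.337349, 0.15261, 0.068273, 0.2249, 0.044177, 0.004016, 0.008032, 0.02008, giving H' = 1.833916 (working shown to 6 dp, full precision carried).
The second survey: N=147, proportions 0.088435, 0.088435, 0.054422, 0.510204, 0.013605, 0.054422, 0.027211, 0.102041, 0.006803, 0.054422, giving H' = 1.670983.
Difference = |1.833916 − 1.670983| = 0.162933, i.e. 0.163 to 3 decimal places.

0.163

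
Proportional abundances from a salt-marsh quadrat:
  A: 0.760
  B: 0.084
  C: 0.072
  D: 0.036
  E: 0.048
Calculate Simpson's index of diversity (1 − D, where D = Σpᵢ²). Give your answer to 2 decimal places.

D = 0.76² + 0.084² + 0.072² + 0.036² + 0.048² = 0.5776 + 0.0071 + 0.0052 + 0.0013 + 0.0023 = 0.5934 (working shown to 4 dp, full precision carried).
So 1 − D = 0.4066, i.e. 0.41 to 2 decimal places.

0.41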